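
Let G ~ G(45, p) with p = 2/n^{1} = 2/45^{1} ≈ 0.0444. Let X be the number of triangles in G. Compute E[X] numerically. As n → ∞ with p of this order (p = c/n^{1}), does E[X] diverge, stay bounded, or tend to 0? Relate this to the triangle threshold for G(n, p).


Number of potential triangles: C(45, 3) = 14190.
Each occurs with probability p³ ≈ (0.0444)³ ≈ 8.77915e-05.
By linearity: E[X] = C(45, 3)·p³ ≈ 14190 · 8.77915e-05 ≈ 1.246.
Here α = 1, so p = 2/n is exactly at the triangle threshold p ~ 1/n. Asymptotically E[X] → c³/6 = 2³/6 = 4/3 ≈ 1.333, a bounded constant. In this regime the triangle count is asymptotically Poisson(c³/6).

E[X] ≈ 1.246; in regime p = Θ(1/n^{1}) E[X] stays bounded (at the triangle threshold p ~ 1/n).


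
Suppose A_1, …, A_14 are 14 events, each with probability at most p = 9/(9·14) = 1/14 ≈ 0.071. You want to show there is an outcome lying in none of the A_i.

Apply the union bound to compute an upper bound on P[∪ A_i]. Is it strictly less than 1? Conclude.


Union bound: P[∪_{i=1}^{14} A_i] ≤ Σ_i P[A_i] ≤ 14·p = 14·(1/14) = 1.
Numerically: 1 ≈ 1.000.
Is 1 < 1? NO.
Since the bound 1 is ≥ 1, the union bound is uninformative here; it does NOT by itself certify existence.

14·p = 1 ≈ 1.000; existence NOT certified by the union bound.


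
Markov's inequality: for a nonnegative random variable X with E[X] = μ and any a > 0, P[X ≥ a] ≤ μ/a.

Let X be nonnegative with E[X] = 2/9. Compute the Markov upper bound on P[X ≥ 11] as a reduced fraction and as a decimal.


μ = E[X] = 2/9, a = 11.
Markov: P[X ≥ 11] ≤ μ/a = (2/9)/11 = 2/99.
Numerically: ≈ 0.020.
(Since a = 11 > μ = 0.222, the bound 2/99 is < 1 and informative.)

P[X ≥ 11] ≤ 2/99 ≈ 0.020.


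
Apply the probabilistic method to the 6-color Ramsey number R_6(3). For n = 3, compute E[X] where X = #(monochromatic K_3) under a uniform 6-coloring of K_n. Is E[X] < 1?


E[X] = C(3, 3) · 6^{1 − 3} = 1 · 6^{−2} = 1/36.
As a reduced fraction: E[X] = 1/36 ≈ 0.0278.
Is E[X] < 1? YES.
Since E[X] < 1, there exists a 6-coloring of K_{3} with no monochromatic K_3; hence R_6(3) > 3.

E[X] = 1/36 ≈ 0.0278; E[X] < 1, so R_6(3) > 3.


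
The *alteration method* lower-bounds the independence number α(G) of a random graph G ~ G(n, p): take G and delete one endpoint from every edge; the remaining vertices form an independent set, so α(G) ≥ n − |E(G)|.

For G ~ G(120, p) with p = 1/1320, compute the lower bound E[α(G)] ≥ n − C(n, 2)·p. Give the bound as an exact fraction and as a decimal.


E[|E(G)|] = C(120, 2)·p = 7140 · (1/1320) = 119/22.
E[α(G)] ≥ n − E[|E(G)|] = 120 − 119/22 = 2521/22.
Numerically: ≈ 114.590909.
(This is only a lower bound; the true E[α(G)] may be larger.)

E[α(G)] ≥ 2521/22 ≈ 114.590909.


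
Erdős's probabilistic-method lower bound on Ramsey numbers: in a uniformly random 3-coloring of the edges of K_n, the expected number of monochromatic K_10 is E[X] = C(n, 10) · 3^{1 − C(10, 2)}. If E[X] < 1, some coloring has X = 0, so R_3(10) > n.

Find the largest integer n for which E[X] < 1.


We need C(n, 10) · 3^{1 − 45} < 1, i.e. C(n, 10) < 3^{45 − 1} = 984770902183611232881.
Check values of n near the boundary:
  n = 570: C(570, 10) = 921524823451961408691; 921524823451961408691 < 984770902183611232881? YES
  n = 571: C(571, 10) = 937951290893172842001; 937951290893172842001 < 984770902183611232881? YES
  n = 572: C(572, 10) = 954640815642161682606; 954640815642161682606 < 984770902183611232881? YES
  n = 573: C(573, 10) = 971597135635805762226; 971597135635805762226 < 984770902183611232881? YES
  n = 574: C(574, 10) = 988824035203816502691; 988824035203816502691 < 984770902183611232881? NO
The largest n with C(n, 10) < 984770902183611232881 is n = 573 (where E[X] = 35985079097622435638/36472996377170786403 ≈ 0.98662). Hence R_3(10) > 573, i.e. R_3(10) ≥ 574.

Largest n = 573; hence R_3(10) > 573.


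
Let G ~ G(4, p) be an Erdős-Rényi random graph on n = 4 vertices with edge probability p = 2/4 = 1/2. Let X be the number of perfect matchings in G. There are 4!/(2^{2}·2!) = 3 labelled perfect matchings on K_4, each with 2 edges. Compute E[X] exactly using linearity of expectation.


K_4 has 4!/(2^{2}·2!) = 3 labelled perfect matchings.
For each such perfect matching H, let X_H = 1 if all 2 edges of H are present in G. Then P[X_H = 1] = p^{2} = (1/2)^{2} = 1/4.
By linearity of expectation: E[X] = Σ_H E[X_H] = 3 · p^{2} = 3 · 1/4 = 3/4.
Numerically: E[X] ≈ 0.75.

E[X] = 3 · (1/2)^{2} = 3/4 ≈ 0.75.


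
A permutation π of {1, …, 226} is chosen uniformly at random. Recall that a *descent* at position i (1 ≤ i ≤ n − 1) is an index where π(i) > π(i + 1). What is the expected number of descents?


Write X = Σ X_I over i = 1, …, 225, with X_I the indicator of one descent.
There are 225 indicators.
For each fixed i, the pair (π(i), π(i+1)) is a uniformly random ordered pair of distinct values from {1, …, 226}; by symmetry P[π(i) > π(i+1)] = 1/2.
By linearity: E[X] = 225 · (1/2) = (226 − 1) · (1/2) = 225/2 ≈ 112.500.

E[X] = 225/2 = 112.500.


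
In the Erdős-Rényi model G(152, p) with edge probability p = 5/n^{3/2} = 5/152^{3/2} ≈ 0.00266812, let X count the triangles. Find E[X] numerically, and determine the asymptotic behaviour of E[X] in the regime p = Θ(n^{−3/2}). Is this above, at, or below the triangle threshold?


Number of potential triangles: C(152, 3) = 573800.
Each occurs with probability p³ ≈ (0.00266812)³ ≈ 1.89938878e-08.
By linearity: E[X] = C(152, 3)·p³ ≈ 573800 · 1.89938878e-08 ≈ 0.010899.
Since α = 3/2 > 1, p = c/n^{3/2} = o(1/n) is below the triangle threshold p ~ 1/n. Asymptotically E[X] ~ (c³/6)·n^{3(1−α)} = (5³/6)·n^{-1.5} → 0, so by Markov's inequality G has no triangles w.h.p.

E[X] ≈ 0.010899; in regime p = Θ(1/n^{3/2}) E[X] tends to 0 (below the triangle threshold p ~ 1/n).


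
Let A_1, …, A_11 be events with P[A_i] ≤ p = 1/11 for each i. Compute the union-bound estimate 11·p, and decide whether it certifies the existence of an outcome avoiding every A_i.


Union bound: P[∪_{i=1}^{11} A_i] ≤ Σ_i P[A_i] ≤ 11·p = 11·(1/11) = 1.
Numerically: 1 ≈ 1.0000.
Is 1 < 1? NO.
Since the bound 1 is ≥ 1, the union bound is uninformative here; it does NOT by itself certify existence.

11·p = 1 ≈ 1.0000; existence NOT certified by the union bound.


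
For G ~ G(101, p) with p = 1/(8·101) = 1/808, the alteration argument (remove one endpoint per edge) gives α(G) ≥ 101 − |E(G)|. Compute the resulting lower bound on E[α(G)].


E[|E(G)|] = C(101, 2)·p = 5050 · (1/808) = 25/4.
E[α(G)] ≥ n − E[|E(G)|] = 101 − 25/4 = 379/4.
Numerically: ≈ 94.750.
(This is only a lower bound; the true E[α(G)] may be larger.)

E[α(G)] ≥ 379/4 ≈ 94.750.


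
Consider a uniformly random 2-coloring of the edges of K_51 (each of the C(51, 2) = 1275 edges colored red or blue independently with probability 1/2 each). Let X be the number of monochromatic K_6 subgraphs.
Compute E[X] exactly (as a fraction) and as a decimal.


Let X = Σ_S X_S over the C(51, 6) = 18009460 subsets S of size 6, where X_S = 1 if the K_6 on S is monochromatic.
For a fixed S, the K_6 on S has C(6, 2) = 15 edges. P[all 15 edges red] = (1/2)^15, and likewise for blue, so P[monochromatic] = 2·(1/2)^15 = 2^{1 − 15} = 1/16384.
By linearity of expectation: E[X] = C(51, 6) · 2^{1 − 15} = 18009460 · 1/16384 = 4502365/4096.
Numerically: E[X] ≈ 1099.210205.

E[X] = C(51,6)·2^(1−C(6,2)) = 4502365/4096 ≈ 1099.210205.


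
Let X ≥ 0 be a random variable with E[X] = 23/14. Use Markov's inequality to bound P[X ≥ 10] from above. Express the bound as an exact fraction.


μ = E[X] = 23/14, a = 10.
Markov: P[X ≥ 10] ≤ μ/a = (23/14)/10 = 23/140.
Numerically: ≈ 0.164.
(Since a = 10 > μ = 1.643, the bound 23/140 is < 1 and informative.)

P[X ≥ 10] ≤ 23/140 ≈ 0.164.


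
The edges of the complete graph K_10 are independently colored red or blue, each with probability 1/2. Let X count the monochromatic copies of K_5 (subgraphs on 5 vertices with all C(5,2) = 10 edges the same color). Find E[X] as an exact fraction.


Let X = Σ_S X_S over the C(10, 5) = 252 subsets S of size 5, where X_S = 1 if the K_5 on S is monochromatic.
For a fixed S, the K_5 on S has C(5, 2) = 10 edges. P[all 10 edges red] = (1/2)^10, and likewise for blue, so P[monochromatic] = 2·(1/2)^10 = 2^{1 − 10} = 1/512.
By linearity: E[X] = C(10, 5) · 2^{1 − 10} = 252 · 1/512 = 63/128.
Numerically: E[X] ≈ 0.492.

E[X] = C(10,5)·2^(1−C(5,2)) = 63/128 ≈ 0.492.


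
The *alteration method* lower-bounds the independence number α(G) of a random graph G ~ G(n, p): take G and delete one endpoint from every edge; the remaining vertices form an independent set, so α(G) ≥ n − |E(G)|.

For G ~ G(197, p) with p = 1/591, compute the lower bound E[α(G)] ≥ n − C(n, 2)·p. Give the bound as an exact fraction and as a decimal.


E[|E(G)|] = C(197, 2)·p = 19306 · (1/591) = 98/3.
E[α(G)] ≥ n − E[|E(G)|] = 197 − 98/3 = 493/3.
Numerically: ≈ 164.33333.
(This is only a lower bound; the true E[α(G)] may be larger.)

E[α(G)] ≥ 493/3 ≈ 164.33333.


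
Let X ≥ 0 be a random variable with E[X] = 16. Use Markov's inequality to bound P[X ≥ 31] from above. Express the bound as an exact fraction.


μ = E[X] = 16, a = 31.
Markov: P[X ≥ 31] ≤ μ/a = (16)/31 = 16/31.
Numerically: ≈ 0.51613.
(Since a = 31 > μ = 16.00000, the bound 16/31 is < 1 and informative.)

P[X ≥ 31] ≤ 16/31 ≈ 0.51613.


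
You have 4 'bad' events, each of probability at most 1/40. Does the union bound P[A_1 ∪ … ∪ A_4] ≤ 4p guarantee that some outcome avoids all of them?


Union bound: P[∪_{i=1}^{4} A_i] ≤ Σ_i P[A_i] ≤ 4·p = 4·(1/40) = 1/10.
Numerically: 1/10 ≈ 0.10000.
Is 1/10 < 1? YES.
Since P[∪ A_i] ≤ 1/10 < 1, the complement has P[∩ A_i^c] ≥ 1 − 1/10 = 9/10 > 0, so some outcome avoids every A_i.

4·p = 1/10 ≈ 0.10000; existence CERTIFIED by the union bound.


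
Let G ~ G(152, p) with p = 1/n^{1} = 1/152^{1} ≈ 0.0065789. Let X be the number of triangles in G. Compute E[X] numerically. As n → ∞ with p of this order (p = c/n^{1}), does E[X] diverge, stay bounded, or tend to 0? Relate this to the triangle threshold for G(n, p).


Number of potential triangles: C(152, 3) = 573800.
Each occurs with probability p³ ≈ (0.0065789)³ ≈ 2.8475361e-07.
By linearity: E[X] = C(152, 3)·p³ ≈ 573800 · 2.8475361e-07 ≈ 0.16339.
Here α = 1, so p = 1/n is exactly at the triangle threshold p ~ 1/n. Asymptotically E[X] → c³/6 = 1³/6 = 1/6 ≈ 0.16667, a bounded constant. In this regime the triangle count is asymptotically Poisson(c³/6).

E[X] ≈ 0.16339; in regime p = Θ(1/n^{1}) E[X] stays bounded (at the triangle threshold p ~ 1/n).


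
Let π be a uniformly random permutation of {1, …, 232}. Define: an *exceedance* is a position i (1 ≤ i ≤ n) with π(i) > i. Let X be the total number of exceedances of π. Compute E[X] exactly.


Write X = Σ_{i=1}^{232} X_i, where X_i = 1_{π(i) > i}.
For each fixed i, π(i) is uniform over {1, …, 232} (marginal of a uniform permutation), so P[π(i) > i] = (n − i)/n. Summing: Σ_{i=1}^{232} (n − i)/n = (0 + 1 + … + 231)/232 = 232(232 − 1)/(2·232) = (232 − 1)/2.
Hence E[X] = Σ_{i=1}^{232} (232 − i)/232 = 231/2 ≈ 115.500.

E[X] = 231/2 = 115.500.


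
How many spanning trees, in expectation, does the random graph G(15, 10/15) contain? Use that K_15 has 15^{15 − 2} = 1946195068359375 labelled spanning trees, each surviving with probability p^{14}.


K_15 has 15^{15 − 2} = 1946195068359375 labelled spanning trees.
For each such spanning tree H, let X_H = 1 if all 14 edges of H are present in G. Then P[X_H = 1] = p^{14} = (2/3)^{14} = 16384/4782969.
By linearity: E[X] = Σ_H E[X_H] = 1946195068359375 · p^{14} = 1946195068359375 · 16384/4782969 = 20000000000000/3.
Numerically: E[X] ≈ 6.6667e+12.

E[X] = 1946195068359375 · (2/3)^{14} = 20000000000000/3 ≈ 6.6667e+12.


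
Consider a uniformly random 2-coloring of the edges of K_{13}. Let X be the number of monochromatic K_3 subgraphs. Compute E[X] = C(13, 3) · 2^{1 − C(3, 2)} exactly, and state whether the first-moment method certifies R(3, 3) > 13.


E[X] = C(13, 3) · 2^{1 − 3} = 286 · 2^{−2} = 286/4.
As a reduced fraction: E[X] = 143/2 ≈ 71.500000.
Is E[X] < 1? NO.
Since E[X] ≥ 1, the first-moment bound is inconclusive at n = 13; it does NOT by itself certify R(3, 3) > 13.

E[X] = 143/2 ≈ 71.500000; E[X] ≥ 1; first-moment method inconclusive here.


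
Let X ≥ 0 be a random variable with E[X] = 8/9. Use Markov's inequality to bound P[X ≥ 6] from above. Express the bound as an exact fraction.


μ = E[X] = 8/9, a = 6.
Markov: P[X ≥ 6] ≤ μ/a = (8/9)/6 = 4/27.
Numerically: ≈ 0.1481.
(Since a = 6 > μ = 0.8889, the bound 4/27 is < 1 and informative.)

P[X ≥ 6] ≤ 4/27 ≈ 0.1481.


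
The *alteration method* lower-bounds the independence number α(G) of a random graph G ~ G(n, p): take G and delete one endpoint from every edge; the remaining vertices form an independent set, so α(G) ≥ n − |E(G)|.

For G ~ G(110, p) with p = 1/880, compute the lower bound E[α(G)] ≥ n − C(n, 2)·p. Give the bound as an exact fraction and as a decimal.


E[|E(G)|] = C(110, 2)·p = 5995 · (1/880) = 109/16.
E[α(G)] ≥ n − E[|E(G)|] = 110 − 109/16 = 1651/16.
Numerically: ≈ 103.18750.
(This is only a lower bound; the true E[α(G)] may be larger.)

E[α(G)] ≥ 1651/16 ≈ 103.18750.


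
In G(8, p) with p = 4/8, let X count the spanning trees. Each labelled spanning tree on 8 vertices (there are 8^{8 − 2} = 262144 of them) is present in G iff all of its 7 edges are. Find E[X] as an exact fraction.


K_8 has 8^{8 − 2} = 262144 labelled spanning trees.
For each such spanning tree H, let X_H = 1 if all 7 edges of H are present in G. Then P[X_H = 1] = p^{7} = (1/2)^{7} = 1/128.
Summing the indicators: E[X] = Σ_H E[X_H] = 262144 · p^{7} = 262144 · 1/128 = 2048.
Numerically: E[X] ≈ 2048.

E[X] = 262144 · (1/2)^{7} = 2048 ≈ 2048.


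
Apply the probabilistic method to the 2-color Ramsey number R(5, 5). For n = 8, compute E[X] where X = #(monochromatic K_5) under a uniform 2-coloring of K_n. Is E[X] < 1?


E[X] = C(8, 5) · 2^{1 − 10} = 56 · 2^{−9} = 56/512.
As a reduced fraction: E[X] = 7/64 ≈ 0.10938.
Is E[X] < 1? YES.
Since E[X] < 1, there exists a 2-coloring of K_{8} with no monochromatic K_5; hence R(5, 5) > 8.

E[X] = 7/64 ≈ 0.10938; E[X] < 1, so R(5, 5) > 8.


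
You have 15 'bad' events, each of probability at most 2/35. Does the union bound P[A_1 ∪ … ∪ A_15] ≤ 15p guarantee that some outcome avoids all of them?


Union bound: P[∪_{i=1}^{15} A_i] ≤ Σ_i P[A_i] ≤ 15·p = 15·(2/35) = 6/7.
Numerically: 6/7 ≈ 0.857143.
Is 6/7 < 1? YES.
Since P[∪ A_i] ≤ 6/7 < 1, the complement has P[∩ A_i^c] ≥ 1 − 6/7 = 1/7 > 0, so some outcome avoids every A_i.

15·p = 6/7 ≈ 0.857143; existence CERTIFIED by the union bound.


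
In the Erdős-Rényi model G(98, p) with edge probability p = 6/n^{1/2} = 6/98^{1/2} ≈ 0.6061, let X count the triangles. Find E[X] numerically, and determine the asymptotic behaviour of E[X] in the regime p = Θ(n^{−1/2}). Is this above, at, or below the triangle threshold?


Number of potential triangles: C(98, 3) = 152096.
Each occurs with probability p³ ≈ (0.6061)³ ≈ 2.226459e-01.
By linearity: E[X] = C(98, 3)·p³ ≈ 152096 · 2.226459e-01 ≈ 33863.5458.
Since α = 1/2 < 1, p = c/n^{1/2} ≫ 1/n is above the triangle threshold p ~ 1/n. Asymptotically E[X] ~ (c³/6)·n^{3(1−α)} = (6³/6)·n^{1.5} → ∞; triangles are abundant w.h.p.

E[X] ≈ 33863.5458; in regime p = Θ(1/n^{1/2}) E[X] diverges (above the triangle threshold p ~ 1/n).


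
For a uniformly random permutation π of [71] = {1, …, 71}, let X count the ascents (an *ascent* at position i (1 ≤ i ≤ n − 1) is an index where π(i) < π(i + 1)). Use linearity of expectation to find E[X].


Write X = Σ X_I over i = 1, …, 70, with X_I the indicator of one ascent.
There are 70 indicators.
For each fixed i, the pair (π(i), π(i+1)) is a uniformly random ordered pair of distinct values from {1, …, 71}; by symmetry P[π(i) < π(i+1)] = 1/2.
By linearity: E[X] = 70 · (1/2) = (71 − 1) · (1/2) = 35 ≈ 35.000.

E[X] = 35 = 35.000.


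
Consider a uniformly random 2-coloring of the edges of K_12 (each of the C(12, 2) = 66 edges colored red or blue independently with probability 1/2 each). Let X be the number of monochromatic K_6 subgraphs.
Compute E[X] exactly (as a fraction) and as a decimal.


Let X = Σ_S X_S over the C(12, 6) = 924 subsets S of size 6, where X_S = 1 if the K_6 on S is monochromatic.
For a fixed S, the K_6 on S has C(6, 2) = 15 edges. P[all 15 edges red] = (1/2)^15, and likewise for blue, so P[monochromatic] = 2·(1/2)^15 = 2^{1 − 15} = 1/16384.
Summing: E[X] = C(12, 6) · 2^{1 − 15} = 924 · 1/16384 = 231/4096.
Numerically: E[X] ≈ 0.056.

E[X] = C(12,6)·2^(1−C(6,2)) = 231/4096 ≈ 0.056.


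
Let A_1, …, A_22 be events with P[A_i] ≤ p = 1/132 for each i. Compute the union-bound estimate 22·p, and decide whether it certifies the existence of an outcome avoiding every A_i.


Union bound: P[∪_{i=1}^{22} A_i] ≤ Σ_i P[A_i] ≤ 22·p = 22·(1/132) = 1/6.
Numerically: 1/6 ≈ 0.1667.
Is 1/6 < 1? YES.
Since P[∪ A_i] ≤ 1/6 < 1, the complement has P[∩ A_i^c] ≥ 1 − 1/6 = 5/6 > 0, so some outcome avoids every A_i.

22·p = 1/6 ≈ 0.1667; existence CERTIFIED by the union bound.


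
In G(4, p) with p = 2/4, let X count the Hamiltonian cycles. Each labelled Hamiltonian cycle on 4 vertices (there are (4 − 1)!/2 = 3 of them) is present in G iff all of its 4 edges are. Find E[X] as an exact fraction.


K_4 has (4 − 1)!/2 = 3 labelled Hamiltonian cycles.
For each such Hamiltonian cycle H, let X_H = 1 if all 4 edges of H are present in G. Then P[X_H = 1] = p^{4} = (1/2)^{4} = 1/16.
Summing the indicators: E[X] = Σ_H E[X_H] = 3 · p^{4} = 3 · 1/16 = 3/16.
Numerically: E[X] ≈ 0.1875.

E[X] = 3 · (1/2)^{4} = 3/16 ≈ 0.1875.


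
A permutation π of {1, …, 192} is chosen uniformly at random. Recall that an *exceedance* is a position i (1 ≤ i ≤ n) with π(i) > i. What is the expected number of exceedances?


Write X = Σ_{i=1}^{192} X_i, where X_i = 1_{π(i) > i}.
For each fixed i, π(i) is uniform over {1, …, 192} (marginal of a uniform permutation), so P[π(i) > i] = (n − i)/n. Summing: Σ_{i=1}^{192} (n − i)/n = (0 + 1 + … + 191)/192 = 192(192 − 1)/(2·192) = (192 − 1)/2.
Hence E[X] = Σ_{i=1}^{192} (192 − i)/192 = 191/2 ≈ 95.500000.

E[X] = 191/2 = 95.500000.


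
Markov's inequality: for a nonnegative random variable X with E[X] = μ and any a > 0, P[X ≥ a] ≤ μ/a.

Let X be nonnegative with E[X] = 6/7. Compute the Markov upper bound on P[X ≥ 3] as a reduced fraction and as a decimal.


μ = E[X] = 6/7, a = 3.
Markov: P[X ≥ 3] ≤ μ/a = (6/7)/3 = 2/7.
Numerically: ≈ 0.2857.
(Since a = 3 > μ = 0.8571, the bound 2/7 is < 1 and informative.)

P[X ≥ 3] ≤ 2/7 ≈ 0.2857.


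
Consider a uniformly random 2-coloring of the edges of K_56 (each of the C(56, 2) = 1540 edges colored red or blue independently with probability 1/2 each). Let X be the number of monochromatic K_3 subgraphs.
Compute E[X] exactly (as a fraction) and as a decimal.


Let X = Σ_S X_S over the C(56, 3) = 27720 subsets S of size 3, where X_S = 1 if the K_3 on S is monochromatic.
For a fixed S, the K_3 on S has C(3, 2) = 3 edges. P[all 3 edges red] = (1/2)^3, and likewise for blue, so P[monochromatic] = 2·(1/2)^3 = 2^{1 − 3} = 1/4.
Summing: E[X] = C(56, 3) · 2^{1 − 3} = 27720 · 1/4 = 6930.
Numerically: E[X] ≈ 6930.000000.

E[X] = C(56,3)·2^(1−C(3,2)) = 6930 ≈ 6930.000000.


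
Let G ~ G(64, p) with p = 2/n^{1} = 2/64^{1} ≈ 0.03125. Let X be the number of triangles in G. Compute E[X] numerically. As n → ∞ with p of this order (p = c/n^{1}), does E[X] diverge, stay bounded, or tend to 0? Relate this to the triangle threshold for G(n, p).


Number of potential triangles: C(64, 3) = 41664.
Each occurs with probability p³ ≈ (0.03125)³ ≈ 3.051758e-05.
By linearity: E[X] = C(64, 3)·p³ ≈ 41664 · 3.051758e-05 ≈ 1.2715.
Here α = 1, so p = 2/n is exactly at the triangle threshold p ~ 1/n. Asymptotically E[X] → c³/6 = 2³/6 = 4/3 ≈ 1.3333, a bounded constant. In this regime the triangle count is asymptotically Poisson(c³/6).

E[X] ≈ 1.2715; in regime p = Θ(1/n^{1}) E[X] stays bounded (at the triangle threshold p ~ 1/n).


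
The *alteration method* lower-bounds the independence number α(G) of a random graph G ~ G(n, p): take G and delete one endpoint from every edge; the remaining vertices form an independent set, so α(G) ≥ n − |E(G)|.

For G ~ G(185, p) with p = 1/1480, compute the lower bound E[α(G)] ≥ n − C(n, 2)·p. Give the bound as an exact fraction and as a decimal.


E[|E(G)|] = C(185, 2)·p = 17020 · (1/1480) = 23/2.
E[α(G)] ≥ n − E[|E(G)|] = 185 − 23/2 = 347/2.
Numerically: ≈ 173.50000.
(This is only a lower bound; the true E[α(G)] may be larger.)

E[α(G)] ≥ 347/2 ≈ 173.50000.


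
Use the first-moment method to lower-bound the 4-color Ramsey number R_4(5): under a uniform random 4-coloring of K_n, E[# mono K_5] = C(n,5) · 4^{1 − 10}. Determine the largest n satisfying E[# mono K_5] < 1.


We need C(n, 5) · 4^{1 − 10} < 1, i.e. C(n, 5) < 4^{10 − 1} = 262144.
Check values of n near the boundary:
  n = 28: C(28, 5) = 98280; 98280 < 262144? YES
  n = 29: C(29, 5) = 118755; 118755 < 262144? YES
  n = 30: C(30, 5) = 142506; 142506 < 262144? YES
  n = 31: C(31, 5) = 169911; 169911 < 262144? YES
  n = 32: C(32, 5) = 201376; 201376 < 262144? YES
  n = 33: C(33, 5) = 237336; 237336 < 262144? YES
  n = 34: C(34, 5) = 278256; 278256 < 262144? NO
  n = 35: C(35, 5) = 324632; 324632 < 262144? NO
The largest n with C(n, 5) < 262144 is n = 33 (where E[X] = 29667/32768 ≈ 0.90536). Hence R_4(5) > 33, i.e. R_4(5) ≥ 34.

Largest n = 33; hence R_4(5) > 33.


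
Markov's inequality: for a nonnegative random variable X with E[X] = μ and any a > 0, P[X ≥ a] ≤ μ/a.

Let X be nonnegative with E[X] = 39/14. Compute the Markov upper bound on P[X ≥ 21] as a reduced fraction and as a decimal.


μ = E[X] = 39/14, a = 21.
Markov: P[X ≥ 21] ≤ μ/a = (39/14)/21 = 13/98.
Numerically: ≈ 0.133.
(Since a = 21 > μ = 2.786, the bound 13/98 is < 1 and informative.)

P[X ≥ 21] ≤ 13/98 ≈ 0.133.


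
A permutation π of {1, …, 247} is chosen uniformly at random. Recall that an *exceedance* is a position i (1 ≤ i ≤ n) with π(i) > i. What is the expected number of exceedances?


Write X = Σ_{i=1}^{247} X_i, where X_i = 1_{π(i) > i}.
For each fixed i, π(i) is uniform over {1, …, 247} (marginal of a uniform permutation), so P[π(i) > i] = (n − i)/n. Summing: Σ_{i=1}^{247} (n − i)/n = (0 + 1 + … + 246)/247 = 247(247 − 1)/(2·247) = (247 − 1)/2.
Hence E[X] = Σ_{i=1}^{247} (247 − i)/247 = 123 ≈ 123.00000.

E[X] = 123 = 123.00000.


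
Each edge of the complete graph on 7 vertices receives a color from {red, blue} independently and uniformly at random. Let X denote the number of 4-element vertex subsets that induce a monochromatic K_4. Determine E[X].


Let X = Σ_S X_S over the C(7, 4) = 35 subsets S of size 4, where X_S = 1 if the K_4 on S is monochromatic.
For a fixed S, the K_4 on S has C(4, 2) = 6 edges. P[all 6 edges red] = (1/2)^6, and likewise for blue, so P[monochromatic] = 2·(1/2)^6 = 2^{1 − 6} = 1/32.
Summing: E[X] = C(7, 4) · 2^{1 − 6} = 35 · 1/32 = 35/32.
Numerically: E[X] ≈ 1.0938.

E[X] = C(7,4)·2^(1−C(4,2)) = 35/32 ≈ 1.0938.


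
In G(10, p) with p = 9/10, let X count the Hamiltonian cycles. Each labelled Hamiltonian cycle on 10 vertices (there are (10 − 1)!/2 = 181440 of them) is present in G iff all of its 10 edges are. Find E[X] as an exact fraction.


K_10 has (10 − 1)!/2 = 181440 labelled Hamiltonian cycles.
For each such Hamiltonian cycle H, let X_H = 1 if all 10 edges of H are present in G. Then P[X_H = 1] = p^{10} = (9/10)^{10} = 3486784401/10000000000.
By linearity of expectation: E[X] = Σ_H E[X_H] = 181440 · p^{10} = 181440 · 3486784401/10000000000 = 1977006755367/31250000.
Numerically: E[X] ≈ 63264.

E[X] = 181440 · (9/10)^{10} = 1977006755367/31250000 ≈ 63264.


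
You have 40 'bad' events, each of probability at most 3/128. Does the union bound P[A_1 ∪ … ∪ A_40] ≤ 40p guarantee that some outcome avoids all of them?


Union bound: P[∪_{i=1}^{40} A_i] ≤ Σ_i P[A_i] ≤ 40·p = 40·(3/128) = 15/16.
Numerically: 15/16 ≈ 0.93750.
Is 15/16 < 1? YES.
Since P[∪ A_i] ≤ 15/16 < 1, the complement has P[∩ A_i^c] ≥ 1 − 15/16 = 1/16 > 0, so some outcome avoids every A_i.

40·p = 15/16 ≈ 0.93750; existence CERTIFIED by the union bound.


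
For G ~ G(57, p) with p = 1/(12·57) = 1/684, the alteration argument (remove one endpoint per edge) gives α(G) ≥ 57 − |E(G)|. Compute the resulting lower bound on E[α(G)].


E[|E(G)|] = C(57, 2)·p = 1596 · (1/684) = 7/3.
E[α(G)] ≥ n − E[|E(G)|] = 57 − 7/3 = 164/3.
Numerically: ≈ 54.667.
(This is only a lower bound; the true E[α(G)] may be larger.)

E[α(G)] ≥ 164/3 ≈ 54.667.


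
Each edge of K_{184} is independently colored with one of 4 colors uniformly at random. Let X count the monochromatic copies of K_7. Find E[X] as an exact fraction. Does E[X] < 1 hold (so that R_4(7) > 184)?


E[X] = C(184, 7) · 4^{1 − 21} = 1262216571096 · 4^{−20} = 1262216571096/1099511627776.
As a reduced fraction: E[X] = 157777071387/137438953472 ≈ 1.1480.
Is E[X] < 1? NO.
Since E[X] ≥ 1, the first-moment bound is inconclusive at n = 184; it does NOT by itself certify R_4(7) > 184.

E[X] = 157777071387/137438953472 ≈ 1.1480; E[X] ≥ 1; first-moment method inconclusive here.


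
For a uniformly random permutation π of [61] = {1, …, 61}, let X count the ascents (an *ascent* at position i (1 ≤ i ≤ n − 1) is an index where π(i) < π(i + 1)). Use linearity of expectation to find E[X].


Write X = Σ X_I over i = 1, …, 60, with X_I the indicator of one ascent.
There are 60 indicators.
For each fixed i, the pair (π(i), π(i+1)) is a uniformly random ordered pair of distinct values from {1, …, 61}; by symmetry P[π(i) < π(i+1)] = 1/2.
By linearity: E[X] = 60 · (1/2) = (61 − 1) · (1/2) = 30 ≈ 30.000000.

E[X] = 30 = 30.000000.


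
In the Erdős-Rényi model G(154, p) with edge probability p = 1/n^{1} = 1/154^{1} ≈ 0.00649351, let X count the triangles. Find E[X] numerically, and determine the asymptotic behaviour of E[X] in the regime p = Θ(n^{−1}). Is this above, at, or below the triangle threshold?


Number of potential triangles: C(154, 3) = 596904.
Each occurs with probability p³ ≈ (0.00649351)³ ≈ 2.73802770e-07.
By linearity: E[X] = C(154, 3)·p³ ≈ 596904 · 2.73802770e-07 ≈ 0.163434.
Here α = 1, so p = 1/n is exactly at the triangle threshold p ~ 1/n. Asymptotically E[X] → c³/6 = 1³/6 = 1/6 ≈ 0.166667, a bounded constant. In this regime the triangle count is asymptotically Poisson(c³/6).

E[X] ≈ 0.163434; in regime p = Θ(1/n^{1}) E[X] stays bounded (at the triangle threshold p ~ 1/n).


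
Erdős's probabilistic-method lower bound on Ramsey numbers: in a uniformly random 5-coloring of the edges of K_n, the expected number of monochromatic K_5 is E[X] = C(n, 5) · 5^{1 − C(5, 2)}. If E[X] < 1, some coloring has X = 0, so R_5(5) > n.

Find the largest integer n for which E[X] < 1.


We need C(n, 5) · 5^{1 − 10} < 1, i.e. C(n, 5) < 5^{10 − 1} = 1953125.
Check values of n near the boundary:
  n = 48: C(48, 5) = 1712304; 1712304 < 1953125? YES
  n = 49: C(49, 5) = 1906884; 1906884 < 1953125? YES
  n = 50: C(50, 5) = 2118760; 2118760 < 1953125? NO
  n = 51: C(51, 5) = 2349060; 2349060 < 1953125? NO
  n = 52: C(52, 5) = 2598960; 2598960 < 1953125? NO
The largest n with C(n, 5) < 1953125 is n = 49 (where E[X] = 1906884/1953125 ≈ 0.976325). Hence R_5(5) > 49, i.e. R_5(5) ≥ 50.

Largest n = 49; hence R_5(5) > 49.


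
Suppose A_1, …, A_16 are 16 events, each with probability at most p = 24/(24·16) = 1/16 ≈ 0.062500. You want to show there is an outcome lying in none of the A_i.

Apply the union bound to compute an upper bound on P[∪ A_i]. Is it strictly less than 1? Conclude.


Union bound: P[∪_{i=1}^{16} A_i] ≤ Σ_i P[A_i] ≤ 16·p = 16·(1/16) = 1.
Numerically: 1 ≈ 1.000000.
Is 1 < 1? NO.
Since the bound 1 is ≥ 1, the union bound is uninformative here; it does NOT by itself certify existence.

16·p = 1 ≈ 1.000000; existence NOT certified by the union bound.


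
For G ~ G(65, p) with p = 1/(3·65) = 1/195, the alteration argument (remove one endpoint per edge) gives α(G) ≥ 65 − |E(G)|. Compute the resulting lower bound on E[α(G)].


E[|E(G)|] = C(65, 2)·p = 2080 · (1/195) = 32/3.
E[α(G)] ≥ n − E[|E(G)|] = 65 − 32/3 = 163/3.
Numerically: ≈ 54.333.
(This is only a lower bound; the true E[α(G)] may be larger.)

E[α(G)] ≥ 163/3 ≈ 54.333.


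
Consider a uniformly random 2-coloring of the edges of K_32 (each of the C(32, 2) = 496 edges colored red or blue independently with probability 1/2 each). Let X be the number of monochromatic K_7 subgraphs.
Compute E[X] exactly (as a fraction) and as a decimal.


Let X = Σ_S X_S over the C(32, 7) = 3365856 subsets S of size 7, where X_S = 1 if the K_7 on S is monochromatic.
For a fixed S, the K_7 on S has C(7, 2) = 21 edges. P[all 21 edges red] = (1/2)^21, and likewise for blue, so P[monochromatic] = 2·(1/2)^21 = 2^{1 − 21} = 1/1048576.
Summing: E[X] = C(32, 7) · 2^{1 − 21} = 3365856 · 1/1048576 = 105183/32768.
Numerically: E[X] ≈ 3.20993.

E[X] = C(32,7)·2^(1−C(7,2)) = 105183/32768 ≈ 3.20993.


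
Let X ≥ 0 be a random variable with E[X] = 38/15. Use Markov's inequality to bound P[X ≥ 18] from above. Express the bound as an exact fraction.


μ = E[X] = 38/15, a = 18.
Markov: P[X ≥ 18] ≤ μ/a = (38/15)/18 = 19/135.
Numerically: ≈ 0.14074.
(Since a = 18 > μ = 2.53333, the bound 19/135 is < 1 and informative.)

P[X ≥ 18] ≤ 19/135 ≈ 0.14074.


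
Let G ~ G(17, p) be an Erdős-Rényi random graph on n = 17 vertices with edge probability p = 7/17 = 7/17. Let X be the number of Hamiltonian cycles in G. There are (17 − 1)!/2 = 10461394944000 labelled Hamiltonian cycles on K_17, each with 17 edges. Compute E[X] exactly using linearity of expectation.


K_17 has (17 − 1)!/2 = 10461394944000 labelled Hamiltonian cycles.
For each such Hamiltonian cycle H, let X_H = 1 if all 17 edges of H are present in G. Then P[X_H = 1] = p^{17} = (7/17)^{17} = 232630513987207/827240261886336764177.
Summing the indicators: E[X] = Σ_H E[X_H] = 10461394944000 · p^{17} = 10461394944000 · 232630513987207/827240261886336764177 = 2433639682845888590481408000/827240261886336764177.
Numerically: E[X] ≈ 2.94188e+06.

E[X] = 10461394944000 · (7/17)^{17} = 2433639682845888590481408000/827240261886336764177 ≈ 2.94188e+06.


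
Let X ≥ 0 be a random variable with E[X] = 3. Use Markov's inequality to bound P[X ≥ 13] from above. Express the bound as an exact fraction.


μ = E[X] = 3, a = 13.
Markov: P[X ≥ 13] ≤ μ/a = (3)/13 = 3/13.
Numerically: ≈ 0.23077.
(Since a = 13 > μ = 3.00000, the bound 3/13 is < 1 and informative.)

P[X ≥ 13] ≤ 3/13 ≈ 0.23077.


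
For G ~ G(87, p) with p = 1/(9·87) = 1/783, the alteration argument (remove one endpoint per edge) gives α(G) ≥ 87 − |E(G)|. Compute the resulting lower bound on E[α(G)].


E[|E(G)|] = C(87, 2)·p = 3741 · (1/783) = 43/9.
E[α(G)] ≥ n − E[|E(G)|] = 87 − 43/9 = 740/9.
Numerically: ≈ 82.22222.
(This is only a lower bound; the true E[α(G)] may be larger.)

E[α(G)] ≥ 740/9 ≈ 82.22222.


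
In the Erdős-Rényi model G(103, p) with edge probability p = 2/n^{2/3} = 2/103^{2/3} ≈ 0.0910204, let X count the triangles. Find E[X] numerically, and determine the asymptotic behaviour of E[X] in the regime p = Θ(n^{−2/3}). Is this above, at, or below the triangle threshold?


Number of potential triangles: C(103, 3) = 176851.
Each occurs with probability p³ ≈ (0.0910204)³ ≈ 7.54076727e-04.
By linearity: E[X] = C(103, 3)·p³ ≈ 176851 · 7.54076727e-04 ≈ 133.359223.
Since α = 2/3 < 1, p = c/n^{2/3} ≫ 1/n is above the triangle threshold p ~ 1/n. Asymptotically E[X] ~ (c³/6)·n^{3(1−α)} = (2³/6)·n^{1} → ∞; triangles are abundant w.h.p.

E[X] ≈ 133.359223; in regime p = Θ(1/n^{2/3}) E[X] diverges (above the triangle threshold p ~ 1/n).


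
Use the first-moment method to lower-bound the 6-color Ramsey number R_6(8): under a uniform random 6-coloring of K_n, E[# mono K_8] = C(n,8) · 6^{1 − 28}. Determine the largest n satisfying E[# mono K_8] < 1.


We need C(n, 8) · 6^{1 − 28} < 1, i.e. C(n, 8) < 6^{28 − 1} = 1023490369077469249536.
Check values of n near the boundary:
  n = 1591: C(1591, 8) = 1000427749141189953870; 1000427749141189953870 < 1023490369077469249536? YES
  n = 1592: C(1592, 8) = 1005480414540892933435; 1005480414540892933435 < 1023490369077469249536? YES
  n = 1593: C(1593, 8) = 1010555394551193970323; 1010555394551193970323 < 1023490369077469249536? YES
  n = 1594: C(1594, 8) = 1015652773590544255167; 1015652773590544255167 < 1023490369077469249536? YES
  n = 1595: C(1595, 8) = 1020772636343363633895; 1020772636343363633895 < 1023490369077469249536? YES
  n = 1596: C(1596, 8) = 1025915067760710553965; 1025915067760710553965 < 1023490369077469249536? NO
The largest n with C(n, 8) < 1023490369077469249536 is n = 1595 (where E[X] = 113419181815929292655/113721152119718805504 ≈ 0.99734). Hence R_6(8) > 1595, i.e. R_6(8) ≥ 1596.

Largest n = 1595; hence R_6(8) > 1595.


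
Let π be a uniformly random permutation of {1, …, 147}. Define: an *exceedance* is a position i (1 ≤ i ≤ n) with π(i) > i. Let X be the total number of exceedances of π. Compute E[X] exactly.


Write X = Σ_{i=1}^{147} X_i, where X_i = 1_{π(i) > i}.
For each fixed i, π(i) is uniform over {1, …, 147} (marginal of a uniform permutation), so P[π(i) > i] = (n − i)/n. Summing: Σ_{i=1}^{147} (n − i)/n = (0 + 1 + … + 146)/147 = 147(147 − 1)/(2·147) = (147 − 1)/2.
Hence E[X] = Σ_{i=1}^{147} (147 − i)/147 = 73 ≈ 73.000.

E[X] = 73 = 73.000.


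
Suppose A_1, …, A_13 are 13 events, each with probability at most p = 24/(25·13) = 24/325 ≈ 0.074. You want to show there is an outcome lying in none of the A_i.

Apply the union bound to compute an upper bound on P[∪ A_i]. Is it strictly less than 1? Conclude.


Union bound: P[∪_{i=1}^{13} A_i] ≤ Σ_i P[A_i] ≤ 13·p = 13·(24/325) = 24/25.
Numerically: 24/25 ≈ 0.960.
Is 24/25 < 1? YES.
Since P[∪ A_i] ≤ 24/25 < 1, the complement has P[∩ A_i^c] ≥ 1 − 24/25 = 1/25 > 0, so some outcome avoids every A_i.

13·p = 24/25 ≈ 0.960; existence CERTIFIED by the union bound.


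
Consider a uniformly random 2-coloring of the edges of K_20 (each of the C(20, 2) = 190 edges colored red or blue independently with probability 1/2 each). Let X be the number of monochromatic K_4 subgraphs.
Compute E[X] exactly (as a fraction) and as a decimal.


Let X = Σ_S X_S over the C(20, 4) = 4845 subsets S of size 4, where X_S = 1 if the K_4 on S is monochromatic.
For a fixed S, the K_4 on S has C(4, 2) = 6 edges. P[all 6 edges red] = (1/2)^6, and likewise for blue, so P[monochromatic] = 2·(1/2)^6 = 2^{1 − 6} = 1/32.
By linearity: E[X] = C(20, 4) · 2^{1 − 6} = 4845 · 1/32 = 4845/32.
Numerically: E[X] ≈ 151.4062.

E[X] = C(20,4)·2^(1−C(4,2)) = 4845/32 ≈ 151.4062.


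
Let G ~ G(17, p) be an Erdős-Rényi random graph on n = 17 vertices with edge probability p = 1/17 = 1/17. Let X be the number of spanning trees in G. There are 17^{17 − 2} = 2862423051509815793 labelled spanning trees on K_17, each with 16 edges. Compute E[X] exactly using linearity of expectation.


K_17 has 17^{17 − 2} = 2862423051509815793 labelled spanning trees.
For each such spanning tree H, let X_H = 1 if all 16 edges of H are present in G. Then P[X_H = 1] = p^{16} = (1/17)^{16} = 1/48661191875666868481.
By linearity of expectation: E[X] = Σ_H E[X_H] = 2862423051509815793 · p^{16} = 2862423051509815793 · 1/48661191875666868481 = 1/17.
Numerically: E[X] ≈ 0.0588.

E[X] = 2862423051509815793 · (1/17)^{16} = 1/17 ≈ 0.0588.


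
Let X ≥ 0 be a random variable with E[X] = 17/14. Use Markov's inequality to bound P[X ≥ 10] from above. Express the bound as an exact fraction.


μ = E[X] = 17/14, a = 10.
Markov: P[X ≥ 10] ≤ μ/a = (17/14)/10 = 17/140.
Numerically: ≈ 0.121429.
(Since a = 10 > μ = 1.214286, the bound 17/140 is < 1 and informative.)

P[X ≥ 10] ≤ 17/140 ≈ 0.121429.


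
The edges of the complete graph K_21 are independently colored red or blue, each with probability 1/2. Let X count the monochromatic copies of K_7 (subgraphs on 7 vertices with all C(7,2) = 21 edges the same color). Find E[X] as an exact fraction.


Let X = Σ_S X_S over the C(21, 7) = 116280 subsets S of size 7, where X_S = 1 if the K_7 on S is monochromatic.
For a fixed S, the K_7 on S has C(7, 2) = 21 edges. P[all 21 edges red] = (1/2)^21, and likewise for blue, so P[monochromatic] = 2·(1/2)^21 = 2^{1 − 21} = 1/1048576.
Summing: E[X] = C(21, 7) · 2^{1 − 21} = 116280 · 1/1048576 = 14535/131072.
Numerically: E[X] ≈ 0.11089.

E[X] = C(21,7)·2^(1−C(7,2)) = 14535/131072 ≈ 0.11089.


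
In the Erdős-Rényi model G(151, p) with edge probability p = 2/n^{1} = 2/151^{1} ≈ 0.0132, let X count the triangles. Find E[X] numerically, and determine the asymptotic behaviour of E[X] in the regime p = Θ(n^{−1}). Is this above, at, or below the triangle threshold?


Number of potential triangles: C(151, 3) = 562475.
Each occurs with probability p³ ≈ (0.0132)³ ≈ 2.32359e-06.
By linearity: E[X] = C(151, 3)·p³ ≈ 562475 · 2.32359e-06 ≈ 1.307.
Here α = 1, so p = 2/n is exactly at the triangle threshold p ~ 1/n. Asymptotically E[X] → c³/6 = 2³/6 = 4/3 ≈ 1.333, a bounded constant. In this regime the triangle count is asymptotically Poisson(c³/6).

E[X] ≈ 1.307; in regime p = Θ(1/n^{1}) E[X] stays bounded (at the triangle threshold p ~ 1/n).


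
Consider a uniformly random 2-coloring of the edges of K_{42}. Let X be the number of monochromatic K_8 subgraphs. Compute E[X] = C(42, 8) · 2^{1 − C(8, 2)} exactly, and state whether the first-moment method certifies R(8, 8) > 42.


E[X] = C(42, 8) · 2^{1 − 28} = 118030185 · 2^{−27} = 118030185/134217728.
As a reduced fraction: E[X] = 118030185/134217728 ≈ 0.879393.
Is E[X] < 1? YES.
Since E[X] < 1, there exists a 2-coloring of K_{42} with no monochromatic K_8; hence R(8, 8) > 42.

E[X] = 118030185/134217728 ≈ 0.879393; E[X] < 1, so R(8, 8) > 42.


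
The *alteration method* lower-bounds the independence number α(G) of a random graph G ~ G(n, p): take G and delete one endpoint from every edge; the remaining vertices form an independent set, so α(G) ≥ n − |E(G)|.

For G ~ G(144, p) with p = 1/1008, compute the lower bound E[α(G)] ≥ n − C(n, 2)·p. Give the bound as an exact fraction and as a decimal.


E[|E(G)|] = C(144, 2)·p = 10296 · (1/1008) = 143/14.
E[α(G)] ≥ n − E[|E(G)|] = 144 − 143/14 = 1873/14.
Numerically: ≈ 133.786.
(This is only a lower bound; the true E[α(G)] may be larger.)

E[α(G)] ≥ 1873/14 ≈ 133.786.


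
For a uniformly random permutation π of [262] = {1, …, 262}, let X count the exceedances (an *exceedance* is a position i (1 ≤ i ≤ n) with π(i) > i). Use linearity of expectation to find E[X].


Write X = Σ_{i=1}^{262} X_i, where X_i = 1_{π(i) > i}.
For each fixed i, π(i) is uniform over {1, …, 262} (marginal of a uniform permutation), so P[π(i) > i] = (n − i)/n. Summing: Σ_{i=1}^{262} (n − i)/n = (0 + 1 + … + 261)/262 = 262(262 − 1)/(2·262) = (262 − 1)/2.
Hence E[X] = Σ_{i=1}^{262} (262 − i)/262 = 261/2 ≈ 130.50000.

E[X] = 261/2 = 130.50000.
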